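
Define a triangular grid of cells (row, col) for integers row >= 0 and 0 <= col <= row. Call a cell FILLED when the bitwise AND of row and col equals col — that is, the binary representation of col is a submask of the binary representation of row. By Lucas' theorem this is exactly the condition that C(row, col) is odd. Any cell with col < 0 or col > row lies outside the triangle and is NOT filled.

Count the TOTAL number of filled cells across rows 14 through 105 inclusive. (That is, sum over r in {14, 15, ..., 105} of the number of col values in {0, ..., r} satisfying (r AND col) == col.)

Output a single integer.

Answer: 1290

Derivation:
r14=1110 pc3: +8 =8
r15=1111 pc4: +16 =24
r16=10000 pc1: +2 =26
r17=10001 pc2: +4 =30
r18=10010 pc2: +4 =34
r19=10011 pc3: +8 =42
r20=10100 pc2: +4 =46
r21=10101 pc3: +8 =54
r22=10110 pc3: +8 =62
r23=10111 pc4: +16 =78
r24=11000 pc2: +4 =82
r25=11001 pc3: +8 =90
r26=11010 pc3: +8 =98
r27=11011 pc4: +16 =114
r28=11100 pc3: +8 =122
r29=11101 pc4: +16 =138
r30=11110 pc4: +16 =154
r31=11111 pc5: +32 =186
r32=100000 pc1: +2 =188
r33=100001 pc2: +4 =192
r34=100010 pc2: +4 =196
r35=100011 pc3: +8 =204
r36=100100 pc2: +4 =208
r37=100101 pc3: +8 =216
r38=100110 pc3: +8 =224
r39=100111 pc4: +16 =240
r40=101000 pc2: +4 =244
r41=101001 pc3: +8 =252
r42=101010 pc3: +8 =260
r43=101011 pc4: +16 =276
r44=101100 pc3: +8 =284
r45=101101 pc4: +16 =300
r46=101110 pc4: +16 =316
r47=101111 pc5: +32 =348
r48=110000 pc2: +4 =352
r49=110001 pc3: +8 =360
r50=110010 pc3: +8 =368
r51=110011 pc4: +16 =384
r52=110100 pc3: +8 =392
r53=110101 pc4: +16 =408
r54=110110 pc4: +16 =424
r55=110111 pc5: +32 =456
r56=111000 pc3: +8 =464
r57=111001 pc4: +16 =480
r58=111010 pc4: +16 =496
r59=111011 pc5: +32 =528
r60=111100 pc4: +16 =544
r61=111101 pc5: +32 =576
r62=111110 pc5: +32 =608
r63=111111 pc6: +64 =672
r64=1000000 pc1: +2 =674
r65=1000001 pc2: +4 =678
r66=1000010 pc2: +4 =682
r67=1000011 pc3: +8 =690
r68=1000100 pc2: +4 =694
r69=1000101 pc3: +8 =702
r70=1000110 pc3: +8 =710
r71=1000111 pc4: +16 =726
r72=1001000 pc2: +4 =730
r73=1001001 pc3: +8 =738
r74=1001010 pc3: +8 =746
r75=1001011 pc4: +16 =762
r76=1001100 pc3: +8 =770
r77=1001101 pc4: +16 =786
r78=1001110 pc4: +16 =802
r79=1001111 pc5: +32 =834
r80=1010000 pc2: +4 =838
r81=1010001 pc3: +8 =846
r82=1010010 pc3: +8 =854
r83=1010011 pc4: +16 =870
r84=1010100 pc3: +8 =878
r85=1010101 pc4: +16 =894
r86=1010110 pc4: +16 =910
r87=1010111 pc5: +32 =942
r88=1011000 pc3: +8 =950
r89=1011001 pc4: +16 =966
r90=1011010 pc4: +16 =982
r91=1011011 pc5: +32 =1014
r92=1011100 pc4: +16 =1030
r93=1011101 pc5: +32 =1062
r94=1011110 pc5: +32 =1094
r95=1011111 pc6: +64 =1158
r96=1100000 pc2: +4 =1162
r97=1100001 pc3: +8 =1170
r98=1100010 pc3: +8 =1178
r99=1100011 pc4: +16 =1194
r100=1100100 pc3: +8 =1202
r101=1100101 pc4: +16 =1218
r102=1100110 pc4: +16 =1234
r103=1100111 pc5: +32 =1266
r104=1101000 pc3: +8 =1274
r105=1101001 pc4: +16 =1290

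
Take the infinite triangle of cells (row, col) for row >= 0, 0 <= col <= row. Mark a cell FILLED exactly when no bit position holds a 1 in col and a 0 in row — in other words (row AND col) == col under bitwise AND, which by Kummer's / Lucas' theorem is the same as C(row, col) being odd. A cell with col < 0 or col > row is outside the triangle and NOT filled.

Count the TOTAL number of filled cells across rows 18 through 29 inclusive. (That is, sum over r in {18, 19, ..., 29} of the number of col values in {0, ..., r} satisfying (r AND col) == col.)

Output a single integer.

r18=10010 pc2: +4 =4
r19=10011 pc3: +8 =12
r20=10100 pc2: +4 =16
r21=10101 pc3: +8 =24
r22=10110 pc3: +8 =32
r23=10111 pc4: +16 =48
r24=11000 pc2: +4 =52
r25=11001 pc3: +8 =60
r26=11010 pc3: +8 =68
r27=11011 pc4: +16 =84
r28=11100 pc3: +8 =92
r29=11101 pc4: +16 =108

Answer: 108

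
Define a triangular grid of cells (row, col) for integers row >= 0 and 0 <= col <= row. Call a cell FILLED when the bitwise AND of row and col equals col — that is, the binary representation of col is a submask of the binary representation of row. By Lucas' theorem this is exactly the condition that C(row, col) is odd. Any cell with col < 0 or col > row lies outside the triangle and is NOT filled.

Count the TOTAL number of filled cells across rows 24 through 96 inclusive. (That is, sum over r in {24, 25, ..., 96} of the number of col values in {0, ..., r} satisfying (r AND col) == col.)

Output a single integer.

r24=11000 pc2: +4 =4
r25=11001 pc3: +8 =12
r26=11010 pc3: +8 =20
r27=11011 pc4: +16 =36
r28=11100 pc3: +8 =44
r29=11101 pc4: +16 =60
r30=11110 pc4: +16 =76
r31=11111 pc5: +32 =108
r32=100000 pc1: +2 =110
r33=100001 pc2: +4 =114
r34=100010 pc2: +4 =118
r35=100011 pc3: +8 =126
r36=100100 pc2: +4 =130
r37=100101 pc3: +8 =138
r38=100110 pc3: +8 =146
r39=100111 pc4: +16 =162
r40=101000 pc2: +4 =166
r41=101001 pc3: +8 =174
r42=101010 pc3: +8 =182
r43=101011 pc4: +16 =198
r44=101100 pc3: +8 =206
r45=101101 pc4: +16 =222
r46=101110 pc4: +16 =238
r47=101111 pc5: +32 =270
r48=110000 pc2: +4 =274
r49=110001 pc3: +8 =282
r50=110010 pc3: +8 =290
r51=110011 pc4: +16 =306
r52=110100 pc3: +8 =314
r53=110101 pc4: +16 =330
r54=110110 pc4: +16 =346
r55=110111 pc5: +32 =378
r56=111000 pc3: +8 =386
r57=111001 pc4: +16 =402
r58=111010 pc4: +16 =418
r59=111011 pc5: +32 =450
r60=111100 pc4: +16 =466
r61=111101 pc5: +32 =498
r62=111110 pc5: +32 =530
r63=111111 pc6: +64 =594
r64=1000000 pc1: +2 =596
r65=1000001 pc2: +4 =600
r66=1000010 pc2: +4 =604
r67=1000011 pc3: +8 =612
r68=1000100 pc2: +4 =616
r69=1000101 pc3: +8 =624
r70=1000110 pc3: +8 =632
r71=1000111 pc4: +16 =648
r72=1001000 pc2: +4 =652
r73=1001001 pc3: +8 =660
r74=1001010 pc3: +8 =668
r75=1001011 pc4: +16 =684
r76=1001100 pc3: +8 =692
r77=1001101 pc4: +16 =708
r78=1001110 pc4: +16 =724
r79=1001111 pc5: +32 =756
r80=1010000 pc2: +4 =760
r81=1010001 pc3: +8 =768
r82=1010010 pc3: +8 =776
r83=1010011 pc4: +16 =792
r84=1010100 pc3: +8 =800
r85=1010101 pc4: +16 =816
r86=1010110 pc4: +16 =832
r87=1010111 pc5: +32 =864
r88=1011000 pc3: +8 =872
r89=1011001 pc4: +16 =888
r90=1011010 pc4: +16 =904
r91=1011011 pc5: +32 =936
r92=1011100 pc4: +16 =952
r93=1011101 pc5: +32 =984
r94=1011110 pc5: +32 =1016
r95=1011111 pc6: +64 =1080
r96=1100000 pc2: +4 =1084

Answer: 1084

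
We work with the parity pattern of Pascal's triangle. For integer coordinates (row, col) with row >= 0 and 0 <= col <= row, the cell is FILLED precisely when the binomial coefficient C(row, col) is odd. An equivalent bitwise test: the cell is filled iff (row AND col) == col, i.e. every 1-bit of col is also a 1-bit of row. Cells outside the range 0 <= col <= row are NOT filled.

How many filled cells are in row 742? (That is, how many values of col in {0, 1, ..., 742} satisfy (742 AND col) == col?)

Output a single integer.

Answer: 64

Derivation:
742 in binary = 1011100110
popcount(742) = number of 1-bits in 1011100110 = 6
A col c satisfies (742 AND c) == c iff every set bit of c is also set in 742; each of the 6 set bits of 742 can independently be on or off in c.
count = 2^6 = 64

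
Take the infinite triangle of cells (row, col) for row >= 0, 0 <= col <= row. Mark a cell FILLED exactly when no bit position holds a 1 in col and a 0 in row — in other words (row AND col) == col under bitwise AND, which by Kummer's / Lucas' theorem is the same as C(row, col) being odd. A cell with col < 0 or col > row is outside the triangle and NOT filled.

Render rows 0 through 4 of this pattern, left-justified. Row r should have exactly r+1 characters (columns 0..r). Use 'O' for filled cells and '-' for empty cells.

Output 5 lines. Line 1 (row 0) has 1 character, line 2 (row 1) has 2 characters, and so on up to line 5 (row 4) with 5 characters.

r0=0: O
r1=1: OO
r2=10: O-O
r3=11: OOOO
r4=100: O---O

Answer: O
OO
O-O
OOOO
O---O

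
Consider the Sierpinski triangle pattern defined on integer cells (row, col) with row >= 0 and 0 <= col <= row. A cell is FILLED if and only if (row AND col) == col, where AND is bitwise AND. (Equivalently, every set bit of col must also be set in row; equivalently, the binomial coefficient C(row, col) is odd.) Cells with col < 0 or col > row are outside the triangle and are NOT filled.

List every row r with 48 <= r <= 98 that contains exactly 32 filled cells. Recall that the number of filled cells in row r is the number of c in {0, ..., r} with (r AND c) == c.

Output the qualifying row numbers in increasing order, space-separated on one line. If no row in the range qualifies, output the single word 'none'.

Row r has 2^popcount(r) filled cells, so we need popcount(r) = log2(32) = 5.
Scan r = 48..98 and keep those with exactly 5 one-bits:
r=48=110000 popcount=2 -> skip
r=49=110001 popcount=3 -> skip
r=50=110010 popcount=3 -> skip
r=51=110011 popcount=4 -> skip
r=52=110100 popcount=3 -> skip
r=53=110101 popcount=4 -> skip
r=54=110110 popcount=4 -> skip
r=55=110111 popcount=5 -> KEEP
r=56=111000 popcount=3 -> skip
r=57=111001 popcount=4 -> skip
r=58=111010 popcount=4 -> skip
r=59=111011 popcount=5 -> KEEP
r=60=111100 popcount=4 -> skip
r=61=111101 popcount=5 -> KEEP
r=62=111110 popcount=5 -> KEEP
r=63=111111 popcount=6 -> skip
r=64=1000000 popcount=1 -> skip
r=65=1000001 popcount=2 -> skip
r=66=1000010 popcount=2 -> skip
r=67=1000011 popcount=3 -> skip
r=68=1000100 popcount=2 -> skip
r=69=1000101 popcount=3 -> skip
r=70=1000110 popcount=3 -> skip
r=71=1000111 popcount=4 -> skip
r=72=1001000 popcount=2 -> skip
r=73=1001001 popcount=3 -> skip
r=74=1001010 popcount=3 -> skip
r=75=1001011 popcount=4 -> skip
r=76=1001100 popcount=3 -> skip
r=77=1001101 popcount=4 -> skip
r=78=1001110 popcount=4 -> skip
r=79=1001111 popcount=5 -> KEEP
r=80=1010000 popcount=2 -> skip
r=81=1010001 popcount=3 -> skip
r=82=1010010 popcount=3 -> skip
r=83=1010011 popcount=4 -> skip
r=84=1010100 popcount=3 -> skip
r=85=1010101 popcount=4 -> skip
r=86=1010110 popcount=4 -> skip
r=87=1010111 popcount=5 -> KEEP
r=88=1011000 popcount=3 -> skip
r=89=1011001 popcount=4 -> skip
r=90=1011010 popcount=4 -> skip
r=91=1011011 popcount=5 -> KEEP
r=92=1011100 popcount=4 -> skip
r=93=1011101 popcount=5 -> KEEP
r=94=1011110 popcount=5 -> KEEP
r=95=1011111 popcount=6 -> skip
r=96=1100000 popcount=2 -> skip
r=97=1100001 popcount=3 -> skip
r=98=1100010 popcount=3 -> skip
Kept rows: 55 59 61 62 79 87 91 93 94

Answer: 55 59 61 62 79 87 91 93 94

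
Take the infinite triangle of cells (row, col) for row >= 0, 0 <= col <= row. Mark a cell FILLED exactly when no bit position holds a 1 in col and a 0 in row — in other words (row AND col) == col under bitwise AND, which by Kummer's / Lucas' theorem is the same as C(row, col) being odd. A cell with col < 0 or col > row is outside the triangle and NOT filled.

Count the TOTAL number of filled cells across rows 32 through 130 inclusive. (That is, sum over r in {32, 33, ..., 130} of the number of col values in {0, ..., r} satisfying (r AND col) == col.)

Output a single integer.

Answer: 1954

Derivation:
r32=100000 pc1: +2 =2
r33=100001 pc2: +4 =6
r34=100010 pc2: +4 =10
r35=100011 pc3: +8 =18
r36=100100 pc2: +4 =22
r37=100101 pc3: +8 =30
r38=100110 pc3: +8 =38
r39=100111 pc4: +16 =54
r40=101000 pc2: +4 =58
r41=101001 pc3: +8 =66
r42=101010 pc3: +8 =74
r43=101011 pc4: +16 =90
r44=101100 pc3: +8 =98
r45=101101 pc4: +16 =114
r46=101110 pc4: +16 =130
r47=101111 pc5: +32 =162
r48=110000 pc2: +4 =166
r49=110001 pc3: +8 =174
r50=110010 pc3: +8 =182
r51=110011 pc4: +16 =198
r52=110100 pc3: +8 =206
r53=110101 pc4: +16 =222
r54=110110 pc4: +16 =238
r55=110111 pc5: +32 =270
r56=111000 pc3: +8 =278
r57=111001 pc4: +16 =294
r58=111010 pc4: +16 =310
r59=111011 pc5: +32 =342
r60=111100 pc4: +16 =358
r61=111101 pc5: +32 =390
r62=111110 pc5: +32 =422
r63=111111 pc6: +64 =486
r64=1000000 pc1: +2 =488
r65=1000001 pc2: +4 =492
r66=1000010 pc2: +4 =496
r67=1000011 pc3: +8 =504
r68=1000100 pc2: +4 =508
r69=1000101 pc3: +8 =516
r70=1000110 pc3: +8 =524
r71=1000111 pc4: +16 =540
r72=1001000 pc2: +4 =544
r73=1001001 pc3: +8 =552
r74=1001010 pc3: +8 =560
r75=1001011 pc4: +16 =576
r76=1001100 pc3: +8 =584
r77=1001101 pc4: +16 =600
r78=1001110 pc4: +16 =616
r79=1001111 pc5: +32 =648
r80=1010000 pc2: +4 =652
r81=1010001 pc3: +8 =660
r82=1010010 pc3: +8 =668
r83=1010011 pc4: +16 =684
r84=1010100 pc3: +8 =692
r85=1010101 pc4: +16 =708
r86=1010110 pc4: +16 =724
r87=1010111 pc5: +32 =756
r88=1011000 pc3: +8 =764
r89=1011001 pc4: +16 =780
r90=1011010 pc4: +16 =796
r91=1011011 pc5: +32 =828
r92=1011100 pc4: +16 =844
r93=1011101 pc5: +32 =876
r94=1011110 pc5: +32 =908
r95=1011111 pc6: +64 =972
r96=1100000 pc2: +4 =976
r97=1100001 pc3: +8 =984
r98=1100010 pc3: +8 =992
r99=1100011 pc4: +16 =1008
r100=1100100 pc3: +8 =1016
r101=1100101 pc4: +16 =1032
r102=1100110 pc4: +16 =1048
r103=1100111 pc5: +32 =1080
r104=1101000 pc3: +8 =1088
r105=1101001 pc4: +16 =1104
r106=1101010 pc4: +16 =1120
r107=1101011 pc5: +32 =1152
r108=1101100 pc4: +16 =1168
r109=1101101 pc5: +32 =1200
r110=1101110 pc5: +32 =1232
r111=1101111 pc6: +64 =1296
r112=1110000 pc3: +8 =1304
r113=1110001 pc4: +16 =1320
r114=1110010 pc4: +16 =1336
r115=1110011 pc5: +32 =1368
r116=1110100 pc4: +16 =1384
r117=1110101 pc5: +32 =1416
r118=1110110 pc5: +32 =1448
r119=1110111 pc6: +64 =1512
r120=1111000 pc4: +16 =1528
r121=1111001 pc5: +32 =1560
r122=1111010 pc5: +32 =1592
r123=1111011 pc6: +64 =1656
r124=1111100 pc5: +32 =1688
r125=1111101 pc6: +64 =1752
r126=1111110 pc6: +64 =1816
r127=1111111 pc7: +128 =1944
r128=10000000 pc1: +2 =1946
r129=10000001 pc2: +4 =1950
r130=10000010 pc2: +4 =1954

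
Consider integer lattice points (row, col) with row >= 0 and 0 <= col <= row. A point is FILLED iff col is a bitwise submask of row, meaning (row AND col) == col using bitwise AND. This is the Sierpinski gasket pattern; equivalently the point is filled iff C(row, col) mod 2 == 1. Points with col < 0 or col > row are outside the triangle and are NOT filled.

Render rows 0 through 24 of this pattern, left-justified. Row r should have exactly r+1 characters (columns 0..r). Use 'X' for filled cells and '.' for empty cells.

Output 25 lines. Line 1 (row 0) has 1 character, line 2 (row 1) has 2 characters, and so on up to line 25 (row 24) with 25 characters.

Answer: X
XX
X.X
XXXX
X...X
XX..XX
X.X.X.X
XXXXXXXX
X.......X
XX......XX
X.X.....X.X
XXXX....XXXX
X...X...X...X
XX..XX..XX..XX
X.X.X.X.X.X.X.X
XXXXXXXXXXXXXXXX
X...............X
XX..............XX
X.X.............X.X
XXXX............XXXX
X...X...........X...X
XX..XX..........XX..XX
X.X.X.X.........X.X.X.X
XXXXXXXX........XXXXXXXX
X.......X.......X.......X

Derivation:
r0=0: X
r1=1: XX
r2=10: X.X
r3=11: XXXX
r4=100: X...X
r5=101: XX..XX
r6=110: X.X.X.X
r7=111: XXXXXXXX
r8=1000: X.......X
r9=1001: XX......XX
r10=1010: X.X.....X.X
r11=1011: XXXX....XXXX
r12=1100: X...X...X...X
r13=1101: XX..XX..XX..XX
r14=1110: X.X.X.X.X.X.X.X
r15=1111: XXXXXXXXXXXXXXXX
r16=10000: X...............X
r17=10001: XX..............XX
r18=10010: X.X.............X.X
r19=10011: XXXX............XXXX
r20=10100: X...X...........X...X
r21=10101: XX..XX..........XX..XX
r22=10110: X.X.X.X.........X.X.X.X
r23=10111: XXXXXXXX........XXXXXXXX
r24=11000: X.......X.......X.......X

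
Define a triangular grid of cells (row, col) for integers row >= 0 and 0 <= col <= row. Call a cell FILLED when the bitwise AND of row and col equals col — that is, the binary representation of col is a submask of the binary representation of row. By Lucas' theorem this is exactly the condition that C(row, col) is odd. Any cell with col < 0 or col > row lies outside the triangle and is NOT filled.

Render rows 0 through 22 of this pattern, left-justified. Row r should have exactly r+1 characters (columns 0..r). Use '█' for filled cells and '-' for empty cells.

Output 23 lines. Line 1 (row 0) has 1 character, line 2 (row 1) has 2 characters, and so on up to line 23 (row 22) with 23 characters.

r0=0: █
r1=1: ██
r2=10: █-█
r3=11: ████
r4=100: █---█
r5=101: ██--██
r6=110: █-█-█-█
r7=111: ████████
r8=1000: █-------█
r9=1001: ██------██
r10=1010: █-█-----█-█
r11=1011: ████----████
r12=1100: █---█---█---█
r13=1101: ██--██--██--██
r14=1110: █-█-█-█-█-█-█-█
r15=1111: ████████████████
r16=10000: █---------------█
r17=10001: ██--------------██
r18=10010: █-█-------------█-█
r19=10011: ████------------████
r20=10100: █---█-----------█---█
r21=10101: ██--██----------██--██
r22=10110: █-█-█-█---------█-█-█-█

Answer: █
██
█-█
████
█---█
██--██
█-█-█-█
████████
█-------█
██------██
█-█-----█-█
████----████
█---█---█---█
██--██--██--██
█-█-█-█-█-█-█-█
████████████████
█---------------█
██--------------██
█-█-------------█-█
████------------████
█---█-----------█---█
██--██----------██--██
█-█-█-█---------█-█-█-█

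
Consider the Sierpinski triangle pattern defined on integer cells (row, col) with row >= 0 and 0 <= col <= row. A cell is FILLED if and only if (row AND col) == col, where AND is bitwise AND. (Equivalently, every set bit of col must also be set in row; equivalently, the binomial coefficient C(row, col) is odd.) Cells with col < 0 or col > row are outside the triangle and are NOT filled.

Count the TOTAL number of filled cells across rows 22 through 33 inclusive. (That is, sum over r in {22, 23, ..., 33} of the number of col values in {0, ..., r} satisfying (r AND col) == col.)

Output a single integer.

Answer: 138

Derivation:
r22=10110 pc3: +8 =8
r23=10111 pc4: +16 =24
r24=11000 pc2: +4 =28
r25=11001 pc3: +8 =36
r26=11010 pc3: +8 =44
r27=11011 pc4: +16 =60
r28=11100 pc3: +8 =68
r29=11101 pc4: +16 =84
r30=11110 pc4: +16 =100
r31=11111 pc5: +32 =132
r32=100000 pc1: +2 =134
r33=100001 pc2: +4 =138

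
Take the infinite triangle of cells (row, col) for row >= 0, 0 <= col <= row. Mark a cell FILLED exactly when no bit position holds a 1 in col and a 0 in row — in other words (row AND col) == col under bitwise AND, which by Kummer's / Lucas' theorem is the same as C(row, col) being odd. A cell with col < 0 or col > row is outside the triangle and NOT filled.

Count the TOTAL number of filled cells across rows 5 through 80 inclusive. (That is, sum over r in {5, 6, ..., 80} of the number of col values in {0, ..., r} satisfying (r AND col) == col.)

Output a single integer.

r5=101 pc2: +4 =4
r6=110 pc2: +4 =8
r7=111 pc3: +8 =16
r8=1000 pc1: +2 =18
r9=1001 pc2: +4 =22
r10=1010 pc2: +4 =26
r11=1011 pc3: +8 =34
r12=1100 pc2: +4 =38
r13=1101 pc3: +8 =46
r14=1110 pc3: +8 =54
r15=1111 pc4: +16 =70
r16=10000 pc1: +2 =72
r17=10001 pc2: +4 =76
r18=10010 pc2: +4 =80
r19=10011 pc3: +8 =88
r20=10100 pc2: +4 =92
r21=10101 pc3: +8 =100
r22=10110 pc3: +8 =108
r23=10111 pc4: +16 =124
r24=11000 pc2: +4 =128
r25=11001 pc3: +8 =136
r26=11010 pc3: +8 =144
r27=11011 pc4: +16 =160
r28=11100 pc3: +8 =168
r29=11101 pc4: +16 =184
r30=11110 pc4: +16 =200
r31=11111 pc5: +32 =232
r32=100000 pc1: +2 =234
r33=100001 pc2: +4 =238
r34=100010 pc2: +4 =242
r35=100011 pc3: +8 =250
r36=100100 pc2: +4 =254
r37=100101 pc3: +8 =262
r38=100110 pc3: +8 =270
r39=100111 pc4: +16 =286
r40=101000 pc2: +4 =290
r41=101001 pc3: +8 =298
r42=101010 pc3: +8 =306
r43=101011 pc4: +16 =322
r44=101100 pc3: +8 =330
r45=101101 pc4: +16 =346
r46=101110 pc4: +16 =362
r47=101111 pc5: +32 =394
r48=110000 pc2: +4 =398
r49=110001 pc3: +8 =406
r50=110010 pc3: +8 =414
r51=110011 pc4: +16 =430
r52=110100 pc3: +8 =438
r53=110101 pc4: +16 =454
r54=110110 pc4: +16 =470
r55=110111 pc5: +32 =502
r56=111000 pc3: +8 =510
r57=111001 pc4: +16 =526
r58=111010 pc4: +16 =542
r59=111011 pc5: +32 =574
r60=111100 pc4: +16 =590
r61=111101 pc5: +32 =622
r62=111110 pc5: +32 =654
r63=111111 pc6: +64 =718
r64=1000000 pc1: +2 =720
r65=1000001 pc2: +4 =724
r66=1000010 pc2: +4 =728
r67=1000011 pc3: +8 =736
r68=1000100 pc2: +4 =740
r69=1000101 pc3: +8 =748
r70=1000110 pc3: +8 =756
r71=1000111 pc4: +16 =772
r72=1001000 pc2: +4 =776
r73=1001001 pc3: +8 =784
r74=1001010 pc3: +8 =792
r75=1001011 pc4: +16 =808
r76=1001100 pc3: +8 =816
r77=1001101 pc4: +16 =832
r78=1001110 pc4: +16 =848
r79=1001111 pc5: +32 =880
r80=1010000 pc2: +4 =884

Answer: 884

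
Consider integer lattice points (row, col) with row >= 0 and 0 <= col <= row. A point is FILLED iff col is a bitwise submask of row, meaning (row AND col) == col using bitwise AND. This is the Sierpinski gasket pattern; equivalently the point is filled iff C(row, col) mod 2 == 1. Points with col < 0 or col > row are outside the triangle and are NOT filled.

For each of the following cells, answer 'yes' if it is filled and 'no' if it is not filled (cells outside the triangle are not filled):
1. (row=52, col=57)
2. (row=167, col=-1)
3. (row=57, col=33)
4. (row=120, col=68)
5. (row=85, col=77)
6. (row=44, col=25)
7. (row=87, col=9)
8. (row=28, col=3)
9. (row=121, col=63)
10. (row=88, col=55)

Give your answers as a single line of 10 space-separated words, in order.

(52,57): col outside [0, 52] -> not filled
(167,-1): col outside [0, 167] -> not filled
(57,33): row=0b111001, col=0b100001, row AND col = 0b100001 = 33; 33 == 33 -> filled
(120,68): row=0b1111000, col=0b1000100, row AND col = 0b1000000 = 64; 64 != 68 -> empty
(85,77): row=0b1010101, col=0b1001101, row AND col = 0b1000101 = 69; 69 != 77 -> empty
(44,25): row=0b101100, col=0b11001, row AND col = 0b1000 = 8; 8 != 25 -> empty
(87,9): row=0b1010111, col=0b1001, row AND col = 0b1 = 1; 1 != 9 -> empty
(28,3): row=0b11100, col=0b11, row AND col = 0b0 = 0; 0 != 3 -> empty
(121,63): row=0b1111001, col=0b111111, row AND col = 0b111001 = 57; 57 != 63 -> empty
(88,55): row=0b1011000, col=0b110111, row AND col = 0b10000 = 16; 16 != 55 -> empty

Answer: no no yes no no no no no no no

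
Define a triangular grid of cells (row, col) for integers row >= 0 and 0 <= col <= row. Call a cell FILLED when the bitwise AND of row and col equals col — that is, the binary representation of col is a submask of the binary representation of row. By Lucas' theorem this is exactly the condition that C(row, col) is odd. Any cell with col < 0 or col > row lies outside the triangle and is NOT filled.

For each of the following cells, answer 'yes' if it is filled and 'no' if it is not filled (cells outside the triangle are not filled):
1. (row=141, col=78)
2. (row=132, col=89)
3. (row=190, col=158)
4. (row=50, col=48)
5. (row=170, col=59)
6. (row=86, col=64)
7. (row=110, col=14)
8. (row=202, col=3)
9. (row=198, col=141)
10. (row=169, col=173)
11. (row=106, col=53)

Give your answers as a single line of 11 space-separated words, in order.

Answer: no no yes yes no yes yes no no no no

Derivation:
(141,78): row=0b10001101, col=0b1001110, row AND col = 0b1100 = 12; 12 != 78 -> empty
(132,89): row=0b10000100, col=0b1011001, row AND col = 0b0 = 0; 0 != 89 -> empty
(190,158): row=0b10111110, col=0b10011110, row AND col = 0b10011110 = 158; 158 == 158 -> filled
(50,48): row=0b110010, col=0b110000, row AND col = 0b110000 = 48; 48 == 48 -> filled
(170,59): row=0b10101010, col=0b111011, row AND col = 0b101010 = 42; 42 != 59 -> empty
(86,64): row=0b1010110, col=0b1000000, row AND col = 0b1000000 = 64; 64 == 64 -> filled
(110,14): row=0b1101110, col=0b1110, row AND col = 0b1110 = 14; 14 == 14 -> filled
(202,3): row=0b11001010, col=0b11, row AND col = 0b10 = 2; 2 != 3 -> empty
(198,141): row=0b11000110, col=0b10001101, row AND col = 0b10000100 = 132; 132 != 141 -> empty
(169,173): col outside [0, 169] -> not filled
(106,53): row=0b1101010, col=0b110101, row AND col = 0b100000 = 32; 32 != 53 -> empty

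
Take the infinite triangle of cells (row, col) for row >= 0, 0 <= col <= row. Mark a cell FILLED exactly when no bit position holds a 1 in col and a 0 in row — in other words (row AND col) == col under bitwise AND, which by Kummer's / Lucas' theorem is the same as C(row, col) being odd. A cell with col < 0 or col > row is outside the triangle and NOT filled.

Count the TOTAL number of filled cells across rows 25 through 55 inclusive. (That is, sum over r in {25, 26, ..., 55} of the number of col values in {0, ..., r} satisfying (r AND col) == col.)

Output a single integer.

Answer: 374

Derivation:
r25=11001 pc3: +8 =8
r26=11010 pc3: +8 =16
r27=11011 pc4: +16 =32
r28=11100 pc3: +8 =40
r29=11101 pc4: +16 =56
r30=11110 pc4: +16 =72
r31=11111 pc5: +32 =104
r32=100000 pc1: +2 =106
r33=100001 pc2: +4 =110
r34=100010 pc2: +4 =114
r35=100011 pc3: +8 =122
r36=100100 pc2: +4 =126
r37=100101 pc3: +8 =134
r38=100110 pc3: +8 =142
r39=100111 pc4: +16 =158
r40=101000 pc2: +4 =162
r41=101001 pc3: +8 =170
r42=101010 pc3: +8 =178
r43=101011 pc4: +16 =194
r44=101100 pc3: +8 =202
r45=101101 pc4: +16 =218
r46=101110 pc4: +16 =234
r47=101111 pc5: +32 =266
r48=110000 pc2: +4 =270
r49=110001 pc3: +8 =278
r50=110010 pc3: +8 =286
r51=110011 pc4: +16 =302
r52=110100 pc3: +8 =310
r53=110101 pc4: +16 =326
r54=110110 pc4: +16 =342
r55=110111 pc5: +32 =374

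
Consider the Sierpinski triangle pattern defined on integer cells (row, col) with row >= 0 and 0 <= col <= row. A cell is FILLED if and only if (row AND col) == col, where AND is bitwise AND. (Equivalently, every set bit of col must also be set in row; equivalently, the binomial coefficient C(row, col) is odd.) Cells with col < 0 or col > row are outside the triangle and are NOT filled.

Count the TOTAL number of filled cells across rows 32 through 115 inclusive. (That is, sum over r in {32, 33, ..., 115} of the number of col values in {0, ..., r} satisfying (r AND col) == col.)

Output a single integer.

r32=100000 pc1: +2 =2
r33=100001 pc2: +4 =6
r34=100010 pc2: +4 =10
r35=100011 pc3: +8 =18
r36=100100 pc2: +4 =22
r37=100101 pc3: +8 =30
r38=100110 pc3: +8 =38
r39=100111 pc4: +16 =54
r40=101000 pc2: +4 =58
r41=101001 pc3: +8 =66
r42=101010 pc3: +8 =74
r43=101011 pc4: +16 =90
r44=101100 pc3: +8 =98
r45=101101 pc4: +16 =114
r46=101110 pc4: +16 =130
r47=101111 pc5: +32 =162
r48=110000 pc2: +4 =166
r49=110001 pc3: +8 =174
r50=110010 pc3: +8 =182
r51=110011 pc4: +16 =198
r52=110100 pc3: +8 =206
r53=110101 pc4: +16 =222
r54=110110 pc4: +16 =238
r55=110111 pc5: +32 =270
r56=111000 pc3: +8 =278
r57=111001 pc4: +16 =294
r58=111010 pc4: +16 =310
r59=111011 pc5: +32 =342
r60=111100 pc4: +16 =358
r61=111101 pc5: +32 =390
r62=111110 pc5: +32 =422
r63=111111 pc6: +64 =486
r64=1000000 pc1: +2 =488
r65=1000001 pc2: +4 =492
r66=1000010 pc2: +4 =496
r67=1000011 pc3: +8 =504
r68=1000100 pc2: +4 =508
r69=1000101 pc3: +8 =516
r70=1000110 pc3: +8 =524
r71=1000111 pc4: +16 =540
r72=1001000 pc2: +4 =544
r73=1001001 pc3: +8 =552
r74=1001010 pc3: +8 =560
r75=1001011 pc4: +16 =576
r76=1001100 pc3: +8 =584
r77=1001101 pc4: +16 =600
r78=1001110 pc4: +16 =616
r79=1001111 pc5: +32 =648
r80=1010000 pc2: +4 =652
r81=1010001 pc3: +8 =660
r82=1010010 pc3: +8 =668
r83=1010011 pc4: +16 =684
r84=1010100 pc3: +8 =692
r85=1010101 pc4: +16 =708
r86=1010110 pc4: +16 =724
r87=1010111 pc5: +32 =756
r88=1011000 pc3: +8 =764
r89=1011001 pc4: +16 =780
r90=1011010 pc4: +16 =796
r91=1011011 pc5: +32 =828
r92=1011100 pc4: +16 =844
r93=1011101 pc5: +32 =876
r94=1011110 pc5: +32 =908
r95=1011111 pc6: +64 =972
r96=1100000 pc2: +4 =976
r97=1100001 pc3: +8 =984
r98=1100010 pc3: +8 =992
r99=1100011 pc4: +16 =1008
r100=1100100 pc3: +8 =1016
r101=1100101 pc4: +16 =1032
r102=1100110 pc4: +16 =1048
r103=1100111 pc5: +32 =1080
r104=1101000 pc3: +8 =1088
r105=1101001 pc4: +16 =1104
r106=1101010 pc4: +16 =1120
r107=1101011 pc5: +32 =1152
r108=1101100 pc4: +16 =1168
r109=1101101 pc5: +32 =1200
r110=1101110 pc5: +32 =1232
r111=1101111 pc6: +64 =1296
r112=1110000 pc3: +8 =1304
r113=1110001 pc4: +16 =1320
r114=1110010 pc4: +16 =1336
r115=1110011 pc5: +32 =1368

Answer: 1368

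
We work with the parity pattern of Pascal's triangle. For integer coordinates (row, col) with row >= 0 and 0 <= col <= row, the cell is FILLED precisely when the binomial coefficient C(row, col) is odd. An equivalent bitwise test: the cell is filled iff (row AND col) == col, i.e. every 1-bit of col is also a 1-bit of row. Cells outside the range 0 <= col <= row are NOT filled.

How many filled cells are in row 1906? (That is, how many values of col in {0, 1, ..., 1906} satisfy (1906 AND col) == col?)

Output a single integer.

1906 in binary = 11101110010
popcount(1906) = number of 1-bits in 11101110010 = 7
A col c satisfies (1906 AND c) == c iff every set bit of c is also set in 1906; each of the 7 set bits of 1906 can independently be on or off in c.
count = 2^7 = 128

Answer: 128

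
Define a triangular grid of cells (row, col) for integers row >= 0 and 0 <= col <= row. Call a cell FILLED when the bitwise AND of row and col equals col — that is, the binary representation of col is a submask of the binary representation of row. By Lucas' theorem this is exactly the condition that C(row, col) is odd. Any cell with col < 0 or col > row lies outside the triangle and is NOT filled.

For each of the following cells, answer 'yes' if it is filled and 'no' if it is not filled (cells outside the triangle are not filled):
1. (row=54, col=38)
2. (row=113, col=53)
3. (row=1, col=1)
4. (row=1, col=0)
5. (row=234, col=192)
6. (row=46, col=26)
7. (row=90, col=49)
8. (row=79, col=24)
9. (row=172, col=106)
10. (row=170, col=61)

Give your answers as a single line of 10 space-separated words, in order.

(54,38): row=0b110110, col=0b100110, row AND col = 0b100110 = 38; 38 == 38 -> filled
(113,53): row=0b1110001, col=0b110101, row AND col = 0b110001 = 49; 49 != 53 -> empty
(1,1): row=0b1, col=0b1, row AND col = 0b1 = 1; 1 == 1 -> filled
(1,0): row=0b1, col=0b0, row AND col = 0b0 = 0; 0 == 0 -> filled
(234,192): row=0b11101010, col=0b11000000, row AND col = 0b11000000 = 192; 192 == 192 -> filled
(46,26): row=0b101110, col=0b11010, row AND col = 0b1010 = 10; 10 != 26 -> empty
(90,49): row=0b1011010, col=0b110001, row AND col = 0b10000 = 16; 16 != 49 -> empty
(79,24): row=0b1001111, col=0b11000, row AND col = 0b1000 = 8; 8 != 24 -> empty
(172,106): row=0b10101100, col=0b1101010, row AND col = 0b101000 = 40; 40 != 106 -> empty
(170,61): row=0b10101010, col=0b111101, row AND col = 0b101000 = 40; 40 != 61 -> empty

Answer: yes no yes yes yes no no no no no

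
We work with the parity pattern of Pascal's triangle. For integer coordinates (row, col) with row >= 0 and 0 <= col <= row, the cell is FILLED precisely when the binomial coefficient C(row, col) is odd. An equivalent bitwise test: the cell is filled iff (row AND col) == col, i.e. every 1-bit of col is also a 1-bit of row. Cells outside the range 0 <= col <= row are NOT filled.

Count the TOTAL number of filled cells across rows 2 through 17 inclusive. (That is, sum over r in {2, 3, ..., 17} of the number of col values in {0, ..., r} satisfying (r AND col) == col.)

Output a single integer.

Answer: 84

Derivation:
r2=10 pc1: +2 =2
r3=11 pc2: +4 =6
r4=100 pc1: +2 =8
r5=101 pc2: +4 =12
r6=110 pc2: +4 =16
r7=111 pc3: +8 =24
r8=1000 pc1: +2 =26
r9=1001 pc2: +4 =30
r10=1010 pc2: +4 =34
r11=1011 pc3: +8 =42
r12=1100 pc2: +4 =46
r13=1101 pc3: +8 =54
r14=1110 pc3: +8 =62
r15=1111 pc4: +16 =78
r16=10000 pc1: +2 =80
r17=10001 pc2: +4 =84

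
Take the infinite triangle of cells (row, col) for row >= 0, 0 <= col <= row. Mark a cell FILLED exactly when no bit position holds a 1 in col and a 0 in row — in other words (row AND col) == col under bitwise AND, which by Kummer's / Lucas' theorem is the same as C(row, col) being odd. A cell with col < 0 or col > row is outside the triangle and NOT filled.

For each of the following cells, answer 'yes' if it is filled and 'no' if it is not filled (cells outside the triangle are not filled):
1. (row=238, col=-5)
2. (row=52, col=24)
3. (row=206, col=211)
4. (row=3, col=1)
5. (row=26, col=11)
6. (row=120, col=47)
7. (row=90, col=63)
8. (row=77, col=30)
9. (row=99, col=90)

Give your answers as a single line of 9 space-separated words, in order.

Answer: no no no yes no no no no no

Derivation:
(238,-5): col outside [0, 238] -> not filled
(52,24): row=0b110100, col=0b11000, row AND col = 0b10000 = 16; 16 != 24 -> empty
(206,211): col outside [0, 206] -> not filled
(3,1): row=0b11, col=0b1, row AND col = 0b1 = 1; 1 == 1 -> filled
(26,11): row=0b11010, col=0b1011, row AND col = 0b1010 = 10; 10 != 11 -> empty
(120,47): row=0b1111000, col=0b101111, row AND col = 0b101000 = 40; 40 != 47 -> empty
(90,63): row=0b1011010, col=0b111111, row AND col = 0b11010 = 26; 26 != 63 -> empty
(77,30): row=0b1001101, col=0b11110, row AND col = 0b1100 = 12; 12 != 30 -> empty
(99,90): row=0b1100011, col=0b1011010, row AND col = 0b1000010 = 66; 66 != 90 -> empty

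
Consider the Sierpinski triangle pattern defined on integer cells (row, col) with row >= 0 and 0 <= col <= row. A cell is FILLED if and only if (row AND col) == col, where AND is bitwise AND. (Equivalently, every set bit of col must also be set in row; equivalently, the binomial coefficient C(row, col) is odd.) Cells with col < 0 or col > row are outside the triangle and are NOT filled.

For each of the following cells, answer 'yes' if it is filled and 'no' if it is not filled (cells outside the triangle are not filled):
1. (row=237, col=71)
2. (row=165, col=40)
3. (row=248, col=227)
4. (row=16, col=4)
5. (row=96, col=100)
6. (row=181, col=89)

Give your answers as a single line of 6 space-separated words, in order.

(237,71): row=0b11101101, col=0b1000111, row AND col = 0b1000101 = 69; 69 != 71 -> empty
(165,40): row=0b10100101, col=0b101000, row AND col = 0b100000 = 32; 32 != 40 -> empty
(248,227): row=0b11111000, col=0b11100011, row AND col = 0b11100000 = 224; 224 != 227 -> empty
(16,4): row=0b10000, col=0b100, row AND col = 0b0 = 0; 0 != 4 -> empty
(96,100): col outside [0, 96] -> not filled
(181,89): row=0b10110101, col=0b1011001, row AND col = 0b10001 = 17; 17 != 89 -> empty

Answer: no no no no no no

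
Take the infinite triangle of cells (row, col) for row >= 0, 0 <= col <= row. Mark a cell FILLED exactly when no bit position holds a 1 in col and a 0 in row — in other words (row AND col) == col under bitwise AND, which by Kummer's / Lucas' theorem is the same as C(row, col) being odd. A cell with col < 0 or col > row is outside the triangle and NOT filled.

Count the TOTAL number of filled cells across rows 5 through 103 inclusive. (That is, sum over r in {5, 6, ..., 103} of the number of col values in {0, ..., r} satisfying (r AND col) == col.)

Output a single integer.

Answer: 1312

Derivation:
r5=101 pc2: +4 =4
r6=110 pc2: +4 =8
r7=111 pc3: +8 =16
r8=1000 pc1: +2 =18
r9=1001 pc2: +4 =22
r10=1010 pc2: +4 =26
r11=1011 pc3: +8 =34
r12=1100 pc2: +4 =38
r13=1101 pc3: +8 =46
r14=1110 pc3: +8 =54
r15=1111 pc4: +16 =70
r16=10000 pc1: +2 =72
r17=10001 pc2: +4 =76
r18=10010 pc2: +4 =80
r19=10011 pc3: +8 =88
r20=10100 pc2: +4 =92
r21=10101 pc3: +8 =100
r22=10110 pc3: +8 =108
r23=10111 pc4: +16 =124
r24=11000 pc2: +4 =128
r25=11001 pc3: +8 =136
r26=11010 pc3: +8 =144
r27=11011 pc4: +16 =160
r28=11100 pc3: +8 =168
r29=11101 pc4: +16 =184
r30=11110 pc4: +16 =200
r31=11111 pc5: +32 =232
r32=100000 pc1: +2 =234
r33=100001 pc2: +4 =238
r34=100010 pc2: +4 =242
r35=100011 pc3: +8 =250
r36=100100 pc2: +4 =254
r37=100101 pc3: +8 =262
r38=100110 pc3: +8 =270
r39=100111 pc4: +16 =286
r40=101000 pc2: +4 =290
r41=101001 pc3: +8 =298
r42=101010 pc3: +8 =306
r43=101011 pc4: +16 =322
r44=101100 pc3: +8 =330
r45=101101 pc4: +16 =346
r46=101110 pc4: +16 =362
r47=101111 pc5: +32 =394
r48=110000 pc2: +4 =398
r49=110001 pc3: +8 =406
r50=110010 pc3: +8 =414
r51=110011 pc4: +16 =430
r52=110100 pc3: +8 =438
r53=110101 pc4: +16 =454
r54=110110 pc4: +16 =470
r55=110111 pc5: +32 =502
r56=111000 pc3: +8 =510
r57=111001 pc4: +16 =526
r58=111010 pc4: +16 =542
r59=111011 pc5: +32 =574
r60=111100 pc4: +16 =590
r61=111101 pc5: +32 =622
r62=111110 pc5: +32 =654
r63=111111 pc6: +64 =718
r64=1000000 pc1: +2 =720
r65=1000001 pc2: +4 =724
r66=1000010 pc2: +4 =728
r67=1000011 pc3: +8 =736
r68=1000100 pc2: +4 =740
r69=1000101 pc3: +8 =748
r70=1000110 pc3: +8 =756
r71=1000111 pc4: +16 =772
r72=1001000 pc2: +4 =776
r73=1001001 pc3: +8 =784
r74=1001010 pc3: +8 =792
r75=1001011 pc4: +16 =808
r76=1001100 pc3: +8 =816
r77=1001101 pc4: +16 =832
r78=1001110 pc4: +16 =848
r79=1001111 pc5: +32 =880
r80=1010000 pc2: +4 =884
r81=1010001 pc3: +8 =892
r82=1010010 pc3: +8 =900
r83=1010011 pc4: +16 =916
r84=1010100 pc3: +8 =924
r85=1010101 pc4: +16 =940
r86=1010110 pc4: +16 =956
r87=1010111 pc5: +32 =988
r88=1011000 pc3: +8 =996
r89=1011001 pc4: +16 =1012
r90=1011010 pc4: +16 =1028
r91=1011011 pc5: +32 =1060
r92=1011100 pc4: +16 =1076
r93=1011101 pc5: +32 =1108
r94=1011110 pc5: +32 =1140
r95=1011111 pc6: +64 =1204
r96=1100000 pc2: +4 =1208
r97=1100001 pc3: +8 =1216
r98=1100010 pc3: +8 =1224
r99=1100011 pc4: +16 =1240
r100=1100100 pc3: +8 =1248
r101=1100101 pc4: +16 =1264
r102=1100110 pc4: +16 =1280
r103=1100111 pc5: +32 =1312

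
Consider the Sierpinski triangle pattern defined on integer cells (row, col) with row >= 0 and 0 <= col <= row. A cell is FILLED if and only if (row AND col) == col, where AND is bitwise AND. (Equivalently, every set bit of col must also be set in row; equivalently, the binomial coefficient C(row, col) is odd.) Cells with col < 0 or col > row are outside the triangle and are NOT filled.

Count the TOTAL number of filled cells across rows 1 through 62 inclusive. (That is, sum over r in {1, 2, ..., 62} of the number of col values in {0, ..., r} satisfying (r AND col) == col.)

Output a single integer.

Answer: 664

Derivation:
r1=1 pc1: +2 =2
r2=10 pc1: +2 =4
r3=11 pc2: +4 =8
r4=100 pc1: +2 =10
r5=101 pc2: +4 =14
r6=110 pc2: +4 =18
r7=111 pc3: +8 =26
r8=1000 pc1: +2 =28
r9=1001 pc2: +4 =32
r10=1010 pc2: +4 =36
r11=1011 pc3: +8 =44
r12=1100 pc2: +4 =48
r13=1101 pc3: +8 =56
r14=1110 pc3: +8 =64
r15=1111 pc4: +16 =80
r16=10000 pc1: +2 =82
r17=10001 pc2: +4 =86
r18=10010 pc2: +4 =90
r19=10011 pc3: +8 =98
r20=10100 pc2: +4 =102
r21=10101 pc3: +8 =110
r22=10110 pc3: +8 =118
r23=10111 pc4: +16 =134
r24=11000 pc2: +4 =138
r25=11001 pc3: +8 =146
r26=11010 pc3: +8 =154
r27=11011 pc4: +16 =170
r28=11100 pc3: +8 =178
r29=11101 pc4: +16 =194
r30=11110 pc4: +16 =210
r31=11111 pc5: +32 =242
r32=100000 pc1: +2 =244
r33=100001 pc2: +4 =248
r34=100010 pc2: +4 =252
r35=100011 pc3: +8 =260
r36=100100 pc2: +4 =264
r37=100101 pc3: +8 =272
r38=100110 pc3: +8 =280
r39=100111 pc4: +16 =296
r40=101000 pc2: +4 =300
r41=101001 pc3: +8 =308
r42=101010 pc3: +8 =316
r43=101011 pc4: +16 =332
r44=101100 pc3: +8 =340
r45=101101 pc4: +16 =356
r46=101110 pc4: +16 =372
r47=101111 pc5: +32 =404
r48=110000 pc2: +4 =408
r49=110001 pc3: +8 =416
r50=110010 pc3: +8 =424
r51=110011 pc4: +16 =440
r52=110100 pc3: +8 =448
r53=110101 pc4: +16 =464
r54=110110 pc4: +16 =480
r55=110111 pc5: +32 =512
r56=111000 pc3: +8 =520
r57=111001 pc4: +16 =536
r58=111010 pc4: +16 =552
r59=111011 pc5: +32 =584
r60=111100 pc4: +16 =600
r61=111101 pc5: +32 =632
r62=111110 pc5: +32 =664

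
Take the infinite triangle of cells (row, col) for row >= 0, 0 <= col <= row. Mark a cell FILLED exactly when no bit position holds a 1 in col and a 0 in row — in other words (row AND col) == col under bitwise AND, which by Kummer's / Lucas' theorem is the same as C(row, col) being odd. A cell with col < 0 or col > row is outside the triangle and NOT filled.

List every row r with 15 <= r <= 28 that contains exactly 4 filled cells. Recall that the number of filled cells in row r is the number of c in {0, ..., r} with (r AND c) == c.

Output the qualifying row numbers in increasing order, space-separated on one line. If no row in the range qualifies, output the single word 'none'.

Row r has 2^popcount(r) filled cells, so we need popcount(r) = log2(4) = 2.
Scan r = 15..28 and keep those with exactly 2 one-bits:
r=15=1111 popcount=4 -> skip
r=16=10000 popcount=1 -> skip
r=17=10001 popcount=2 -> KEEP
r=18=10010 popcount=2 -> KEEP
r=19=10011 popcount=3 -> skip
r=20=10100 popcount=2 -> KEEP
r=21=10101 popcount=3 -> skip
r=22=10110 popcount=3 -> skip
r=23=10111 popcount=4 -> skip
r=24=11000 popcount=2 -> KEEP
r=25=11001 popcount=3 -> skip
r=26=11010 popcount=3 -> skip
r=27=11011 popcount=4 -> skip
r=28=11100 popcount=3 -> skip
Kept rows: 17 18 20 24

Answer: 17 18 20 24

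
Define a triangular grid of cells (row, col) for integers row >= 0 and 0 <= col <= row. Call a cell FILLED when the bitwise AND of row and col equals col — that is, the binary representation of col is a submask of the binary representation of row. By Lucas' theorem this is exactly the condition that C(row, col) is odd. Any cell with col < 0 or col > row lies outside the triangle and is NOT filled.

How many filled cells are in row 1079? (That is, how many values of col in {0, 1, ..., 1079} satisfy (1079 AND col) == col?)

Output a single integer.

1079 in binary = 10000110111
popcount(1079) = number of 1-bits in 10000110111 = 6
A col c satisfies (1079 AND c) == c iff every set bit of c is also set in 1079; each of the 6 set bits of 1079 can independently be on or off in c.
count = 2^6 = 64

Answer: 64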